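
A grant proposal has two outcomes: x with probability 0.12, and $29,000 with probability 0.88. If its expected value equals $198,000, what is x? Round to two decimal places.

0.12·x + 0.88·29000 = 198000
0.12·x = 198000 − 25520 = 172480
x = 172480 / 0.12 = 1437333.3333

x = $1,437,333.33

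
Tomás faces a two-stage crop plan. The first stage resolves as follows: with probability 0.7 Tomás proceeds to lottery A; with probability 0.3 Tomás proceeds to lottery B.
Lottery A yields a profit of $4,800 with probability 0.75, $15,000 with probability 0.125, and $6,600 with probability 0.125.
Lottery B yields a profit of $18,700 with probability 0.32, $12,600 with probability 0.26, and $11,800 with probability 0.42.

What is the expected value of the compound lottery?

$8,674.80

EV(A) = 0.75 × 4800 + 0.125 × 15000 + 0.125 × 6600 = 3600 + 1875 + 825 = 6300
EV(B) = 0.32 × 18700 + 0.26 × 12600 + 0.42 × 11800 = 5984 + 3276 + 4956 = 14216
Overall = 0.7 × 6300 + 0.3 × 14216 = 4410 + 4264.8 = 8674.8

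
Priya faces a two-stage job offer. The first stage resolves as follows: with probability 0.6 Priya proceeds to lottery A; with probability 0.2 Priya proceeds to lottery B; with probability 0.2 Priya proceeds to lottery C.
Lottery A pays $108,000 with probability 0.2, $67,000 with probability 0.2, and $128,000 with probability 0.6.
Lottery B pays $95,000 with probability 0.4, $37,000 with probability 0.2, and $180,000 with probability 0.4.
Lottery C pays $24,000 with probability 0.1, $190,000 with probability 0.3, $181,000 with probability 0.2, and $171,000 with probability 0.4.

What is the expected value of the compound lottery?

$123,360

EV(A) = 0.2 × 108000 + 0.2 × 67000 + 0.6 × 128000 = 21600 + 13400 + 76800 = 111800
EV(B) = 0.4 × 95000 + 0.2 × 37000 + 0.4 × 180000 = 38000 + 7400 + 72000 = 117400
EV(C) = 0.1 × 24000 + 0.3 × 190000 + 0.2 × 181000 + 0.4 × 171000 = 2400 + 57000 + 36200 + 68400 = 164000
Overall = 0.6 × 111800 + 0.2 × 117400 + 0.2 × 164000 = 67080 + 23480 + 32800 = 123360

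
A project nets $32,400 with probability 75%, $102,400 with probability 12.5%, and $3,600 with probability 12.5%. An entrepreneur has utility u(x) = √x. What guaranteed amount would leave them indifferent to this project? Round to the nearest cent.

E[u] = 0.75·√32400 + 0.125·√102400 + 0.125·√3600 = 0.75·180 + 0.125·320 + 0.125·60 = 182.5
CE = (182.5)² = 33306.25

$33,306.25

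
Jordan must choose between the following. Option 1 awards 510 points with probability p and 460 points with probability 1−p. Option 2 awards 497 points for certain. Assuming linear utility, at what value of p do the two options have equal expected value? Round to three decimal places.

p = 0.740

p·510 + (1−p)·460 = 497
50p + 460 = 497
p = (497 − 460) / 50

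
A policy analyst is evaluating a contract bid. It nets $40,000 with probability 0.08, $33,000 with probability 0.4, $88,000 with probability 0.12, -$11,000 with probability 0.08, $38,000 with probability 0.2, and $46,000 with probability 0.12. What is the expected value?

$39,200

EV = 0.08 × 40000 + 0.4 × 33000 + 0.12 × 88000 + 0.08 × (-11000) + 0.2 × 38000 + 0.12 × 46000 = 3200 + 13200 + 10560 − 880 + 7600 + 5520 = 39200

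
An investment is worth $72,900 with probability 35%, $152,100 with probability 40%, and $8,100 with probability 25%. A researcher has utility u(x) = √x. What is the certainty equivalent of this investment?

$74,529

E[u] = 0.35·√72900 + 0.4·√152100 + 0.25·√8100 = 0.35·270 + 0.4·390 + 0.25·90 = 273
CE = (273)² = 74529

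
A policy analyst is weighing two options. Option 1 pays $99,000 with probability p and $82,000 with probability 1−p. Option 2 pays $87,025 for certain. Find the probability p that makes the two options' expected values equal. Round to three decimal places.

p·99000 + (1−p)·82000 = 87025
17000p + 82000 = 87025
p = (87025 − 82000) / 17000

p = 0.296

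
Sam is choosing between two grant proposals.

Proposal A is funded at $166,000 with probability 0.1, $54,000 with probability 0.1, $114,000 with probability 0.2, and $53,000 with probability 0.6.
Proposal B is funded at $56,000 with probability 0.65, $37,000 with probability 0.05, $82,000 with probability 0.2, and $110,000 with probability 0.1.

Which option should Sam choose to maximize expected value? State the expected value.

Proposal A ($76,600)

Proposal A = 0.1 × 166000 + 0.1 × 54000 + 0.2 × 114000 + 0.6 × 53000 = 16600 + 5400 + 22800 + 31800 = 76600
Proposal B = 0.65 × 56000 + 0.05 × 37000 + 0.2 × 82000 + 0.1 × 110000 = 36400 + 1850 + 16400 + 11000 = 65650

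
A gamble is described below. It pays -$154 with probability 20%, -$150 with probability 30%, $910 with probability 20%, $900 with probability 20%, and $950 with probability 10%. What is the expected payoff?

EV = 0.2 × (-154) + 0.3 × (-150) + 0.2 × 910 + 0.2 × 900 + 0.1 × 950 = -30.8 − 45 + 182 + 180 + 95 = 381.2

$381.20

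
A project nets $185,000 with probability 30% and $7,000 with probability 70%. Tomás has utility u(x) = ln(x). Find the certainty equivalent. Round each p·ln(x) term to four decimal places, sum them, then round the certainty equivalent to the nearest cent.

$18,694.79

E[u] = 0.3·ln(185000) + 0.7·ln(7000) = 3.6384 + 6.1976 = 9.8360
CE = e^9.8360 ≈ 18694.79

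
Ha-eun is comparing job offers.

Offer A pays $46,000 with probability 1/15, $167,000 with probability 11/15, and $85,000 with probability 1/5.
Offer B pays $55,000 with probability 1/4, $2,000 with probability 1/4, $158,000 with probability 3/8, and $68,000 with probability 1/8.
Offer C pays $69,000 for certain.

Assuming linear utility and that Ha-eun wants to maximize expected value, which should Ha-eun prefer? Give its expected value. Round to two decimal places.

Offer A ($142,533.33)

Offer A = 1/15 × 46000 + 11/15 × 167000 + 1/5 × 85000 = 3066.6667 + 122466.6667 + 17000 = 142533.3333
Offer B = 1/4 × 55000 + 1/4 × 2000 + 3/8 × 158000 + 1/8 × 68000 = 13750 + 500 + 59250 + 8500 = 82000
Offer C: 69000 (certain)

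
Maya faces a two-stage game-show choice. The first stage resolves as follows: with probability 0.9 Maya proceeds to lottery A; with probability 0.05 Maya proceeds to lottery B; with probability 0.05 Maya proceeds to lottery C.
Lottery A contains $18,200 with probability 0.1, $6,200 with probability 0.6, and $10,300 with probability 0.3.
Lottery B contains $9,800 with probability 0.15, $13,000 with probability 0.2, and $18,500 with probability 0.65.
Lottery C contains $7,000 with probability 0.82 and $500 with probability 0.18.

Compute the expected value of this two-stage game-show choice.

EV(A) = 0.1 × 18200 + 0.6 × 6200 + 0.3 × 10300 = 1820 + 3720 + 3090 = 8630
EV(B) = 0.15 × 9800 + 0.2 × 13000 + 0.65 × 18500 = 1470 + 2600 + 12025 = 16095
EV(C) = 0.82 × 7000 + 0.18 × 500 = 5740 + 90 = 5830
Overall = 0.9 × 8630 + 0.05 × 16095 + 0.05 × 5830 = 7767 + 804.75 + 291.5 = 8863.25

$8,863.25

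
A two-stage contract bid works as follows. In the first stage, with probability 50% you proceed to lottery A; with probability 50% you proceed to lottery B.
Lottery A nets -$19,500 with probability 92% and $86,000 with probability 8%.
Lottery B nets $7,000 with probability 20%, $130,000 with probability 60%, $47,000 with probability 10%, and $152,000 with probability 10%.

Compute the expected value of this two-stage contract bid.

EV(A) = 0.92 × (-19500) + 0.08 × 86000 = -17940 + 6880 = -11060
EV(B) = 0.2 × 7000 + 0.6 × 130000 + 0.1 × 47000 + 0.1 × 152000 = 1400 + 78000 + 4700 + 15200 = 99300
Overall = 0.5 × (-11060) + 0.5 × 99300 = -5530 + 49650 = 44120

$44,120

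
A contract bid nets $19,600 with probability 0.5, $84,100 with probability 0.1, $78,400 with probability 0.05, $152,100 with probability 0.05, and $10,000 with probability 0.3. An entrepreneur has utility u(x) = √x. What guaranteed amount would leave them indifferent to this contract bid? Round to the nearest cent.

E[u] = 0.5·√19600 + 0.1·√84100 + 0.05·√78400 + 0.05·√152100 + 0.3·√10000 = 0.5·140 + 0.1·290 + 0.05·280 + 0.05·390 + 0.3·100 = 162.5
CE = (162.5)² = 26406.25

$26,406.25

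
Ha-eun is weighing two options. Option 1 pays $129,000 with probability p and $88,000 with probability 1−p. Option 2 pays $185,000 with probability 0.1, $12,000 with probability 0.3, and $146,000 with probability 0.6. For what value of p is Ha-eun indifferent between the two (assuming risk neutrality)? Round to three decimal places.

p = 0.529

EV(Option 2) = 0.1 × 185000 + 0.3 × 12000 + 0.6 × 146000 = 18500 + 3600 + 87600 = 109700
p·129000 + (1−p)·88000 = 109700
41000p + 88000 = 109700
p = (109700 − 88000) / 41000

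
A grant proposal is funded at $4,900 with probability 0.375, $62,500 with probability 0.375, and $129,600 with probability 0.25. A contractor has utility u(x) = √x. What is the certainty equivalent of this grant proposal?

E[u] = 0.375·√4900 + 0.375·√62500 + 0.25·√129600 = 0.375·70 + 0.375·250 + 0.25·360 = 210
CE = (210)² = 44100

$44,100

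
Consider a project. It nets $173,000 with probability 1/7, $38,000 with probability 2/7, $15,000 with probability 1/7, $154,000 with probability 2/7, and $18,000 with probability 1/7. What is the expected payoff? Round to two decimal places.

EV = 1/7 × 173000 + 2/7 × 38000 + 1/7 × 15000 + 2/7 × 154000 + 1/7 × 18000 = 24714.2857 + 10857.1429 + 2142.8571 + 44000 + 2571.4286 = 84285.7143

$84,285.71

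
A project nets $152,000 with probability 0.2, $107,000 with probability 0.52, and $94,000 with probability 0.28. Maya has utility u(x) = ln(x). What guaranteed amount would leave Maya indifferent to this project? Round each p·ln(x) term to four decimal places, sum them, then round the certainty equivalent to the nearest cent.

$110,691.24

E[u] = 0.2·ln(152000) + 0.52·ln(107000) + 0.28·ln(94000) = 2.3863 + 6.0219 + 3.2063 = 11.6145
CE = e^11.6145 ≈ 110691.24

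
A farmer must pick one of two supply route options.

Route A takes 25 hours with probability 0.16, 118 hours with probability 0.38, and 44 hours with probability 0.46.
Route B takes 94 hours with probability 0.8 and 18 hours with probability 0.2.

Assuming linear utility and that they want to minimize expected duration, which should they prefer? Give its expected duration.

Route A (69.08 hours)

Route A = 0.16 × 25 + 0.38 × 118 + 0.46 × 44 = 4 + 44.84 + 20.24 = 69.08
Route B = 0.8 × 94 + 0.2 × 18 = 75.2 + 3.6 = 78.8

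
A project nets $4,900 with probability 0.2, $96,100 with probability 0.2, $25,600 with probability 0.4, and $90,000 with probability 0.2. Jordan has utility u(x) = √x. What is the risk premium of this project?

$8,440

E[u] = 0.2·√4900 + 0.2·√96100 + 0.4·√25600 + 0.2·√90000 = 0.2·70 + 0.2·310 + 0.4·160 + 0.2·300 = 200
CE = (200)² = 40000
Risk premium = EV − CE = 48440 − 40000 = 8440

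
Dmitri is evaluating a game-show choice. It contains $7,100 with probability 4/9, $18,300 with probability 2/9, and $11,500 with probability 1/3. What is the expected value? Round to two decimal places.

$11,055.56

EV = 4/9 × 7100 + 2/9 × 18300 + 1/3 × 11500 = 3155.5556 + 4066.6667 + 3833.3333 = 11055.5556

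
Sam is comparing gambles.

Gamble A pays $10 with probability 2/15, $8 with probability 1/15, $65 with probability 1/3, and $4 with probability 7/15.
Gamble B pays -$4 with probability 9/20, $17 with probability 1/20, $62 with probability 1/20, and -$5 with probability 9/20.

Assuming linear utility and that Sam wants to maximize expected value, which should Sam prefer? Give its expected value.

Gamble A = 2/15 × 10 + 1/15 × 8 + 1/3 × 65 + 7/15 × 4 = 1.3333 + 0.5333 + 21.6667 + 1.8667 = 25.4
Gamble B = 9/20 × (-4) + 1/20 × 17 + 1/20 × 62 + 9/20 × (-5) = -1.8 + 0.85 + 3.1 − 2.25 = -0.1

Gamble A ($25.40)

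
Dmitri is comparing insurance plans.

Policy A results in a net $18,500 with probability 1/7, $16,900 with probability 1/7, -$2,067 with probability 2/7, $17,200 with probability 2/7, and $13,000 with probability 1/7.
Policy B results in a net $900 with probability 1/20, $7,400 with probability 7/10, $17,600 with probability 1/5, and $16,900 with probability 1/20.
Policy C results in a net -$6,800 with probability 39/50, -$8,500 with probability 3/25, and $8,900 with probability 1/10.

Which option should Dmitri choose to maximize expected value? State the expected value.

Policy A ($11,238)

Policy A = 1/7 × 18500 + 1/7 × 16900 + 2/7 × (-2067) + 2/7 × 17200 + 1/7 × 13000 = 2642.8571 + 2414.2857 − 590.5714 + 4914.2857 + 1857.1429 = 11238
Policy B = 1/20 × 900 + 7/10 × 7400 + 1/5 × 17600 + 1/20 × 16900 = 45 + 5180 + 3520 + 845 = 9590
Policy C = 39/50 × (-6800) + 3/25 × (-8500) + 1/10 × 8900 = -5304 − 1020 + 890 = -5434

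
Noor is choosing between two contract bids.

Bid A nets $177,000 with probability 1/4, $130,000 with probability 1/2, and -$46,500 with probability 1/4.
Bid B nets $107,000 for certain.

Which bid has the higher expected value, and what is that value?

Bid B ($107,000)

Bid A = 1/4 × 177000 + 1/2 × 130000 + 1/4 × (-46500) = 44250 + 65000 − 11625 = 97625
Bid B: 107000 (certain)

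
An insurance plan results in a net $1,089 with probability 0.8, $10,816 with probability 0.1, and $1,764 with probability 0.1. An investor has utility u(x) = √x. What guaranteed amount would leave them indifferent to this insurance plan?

$1,681

E[u] = 0.8·√1089 + 0.1·√10816 + 0.1·√1764 = 0.8·33 + 0.1·104 + 0.1·42 = 41
CE = (41)² = 1681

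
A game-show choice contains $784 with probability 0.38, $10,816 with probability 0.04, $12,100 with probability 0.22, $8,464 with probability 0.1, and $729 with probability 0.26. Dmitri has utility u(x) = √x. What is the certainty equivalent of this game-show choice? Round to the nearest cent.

E[u] = 0.38·√784 + 0.04·√10816 + 0.22·√12100 + 0.1·√8464 + 0.26·√729 = 0.38·28 + 0.04·104 + 0.22·110 + 0.1·92 + 0.26·27 = 55.22
CE = (55.22)² = 3049.2484

$3,049.25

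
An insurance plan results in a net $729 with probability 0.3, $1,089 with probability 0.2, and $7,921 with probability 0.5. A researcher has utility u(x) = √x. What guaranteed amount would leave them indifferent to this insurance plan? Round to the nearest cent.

E[u] = 0.3·√729 + 0.2·√1089 + 0.5·√7921 = 0.3·27 + 0.2·33 + 0.5·89 = 59.2
CE = (59.2)² = 3504.64

$3,504.64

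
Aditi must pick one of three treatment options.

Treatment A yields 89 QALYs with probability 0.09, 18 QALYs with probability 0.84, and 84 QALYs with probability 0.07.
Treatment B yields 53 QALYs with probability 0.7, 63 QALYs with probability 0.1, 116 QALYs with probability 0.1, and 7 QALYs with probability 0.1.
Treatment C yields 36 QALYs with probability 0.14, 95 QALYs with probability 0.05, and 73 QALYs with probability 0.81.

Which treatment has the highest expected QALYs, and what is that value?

Treatment C (68.92 QALYs)

Treatment A = 0.09 × 89 + 0.84 × 18 + 0.07 × 84 = 8.01 + 15.12 + 5.88 = 29.01
Treatment B = 0.7 × 53 + 0.1 × 63 + 0.1 × 116 + 0.1 × 7 = 37.1 + 6.3 + 11.6 + 0.7 = 55.7
Treatment C = 0.14 × 36 + 0.05 × 95 + 0.81 × 73 = 5.04 + 4.75 + 59.13 = 68.92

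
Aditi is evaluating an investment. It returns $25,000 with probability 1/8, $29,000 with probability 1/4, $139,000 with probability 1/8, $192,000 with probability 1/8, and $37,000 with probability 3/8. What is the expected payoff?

$65,625

EV = 1/8 × 25000 + 1/4 × 29000 + 1/8 × 139000 + 1/8 × 192000 + 3/8 × 37000 = 3125 + 7250 + 17375 + 24000 + 13875 = 65625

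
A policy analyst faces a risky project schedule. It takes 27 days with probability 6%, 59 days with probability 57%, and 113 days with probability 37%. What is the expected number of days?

77.06 days

EV = 0.06 × 27 + 0.57 × 59 + 0.37 × 113 = 1.62 + 33.63 + 41.81 = 77.06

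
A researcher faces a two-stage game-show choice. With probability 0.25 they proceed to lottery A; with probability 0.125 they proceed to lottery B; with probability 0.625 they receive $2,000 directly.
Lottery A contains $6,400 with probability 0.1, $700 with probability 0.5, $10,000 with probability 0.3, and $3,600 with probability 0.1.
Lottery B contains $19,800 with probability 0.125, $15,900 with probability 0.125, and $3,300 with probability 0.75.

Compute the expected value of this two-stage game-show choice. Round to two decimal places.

EV(A) = 0.1 × 6400 + 0.5 × 700 + 0.3 × 10000 + 0.1 × 3600 = 640 + 350 + 3000 + 360 = 4350
EV(B) = 0.125 × 19800 + 0.125 × 15900 + 0.75 × 3300 = 2475 + 1987.5 + 2475 = 6937.5
Branch C: 2000 (certain)
Overall = 0.25 × 4350 + 0.125 × 6937.5 + 0.625 × 2000 = 1087.5 + 867.1875 + 1250 = 3204.6875

$3,204.69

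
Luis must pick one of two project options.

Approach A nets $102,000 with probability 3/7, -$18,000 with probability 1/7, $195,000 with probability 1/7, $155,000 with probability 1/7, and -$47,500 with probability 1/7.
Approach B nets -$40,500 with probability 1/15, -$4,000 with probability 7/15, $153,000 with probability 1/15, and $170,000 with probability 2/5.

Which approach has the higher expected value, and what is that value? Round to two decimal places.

Approach A = 3/7 × 102000 + 1/7 × (-18000) + 1/7 × 195000 + 1/7 × 155000 + 1/7 × (-47500) = 43714.2857 − 2571.4286 + 27857.1429 + 22142.8571 − 6785.7143 = 84357.1429
Approach B = 1/15 × (-40500) + 7/15 × (-4000) + 1/15 × 153000 + 2/5 × 170000 = -2700 − 1866.6667 + 10200 + 68000 = 73633.3333

Approach A ($84,357.14)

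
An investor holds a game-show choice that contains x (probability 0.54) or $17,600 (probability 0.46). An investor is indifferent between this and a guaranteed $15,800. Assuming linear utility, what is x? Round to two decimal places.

x = $14,266.67

0.54·x + 0.46·17600 = 15800
0.54·x = 15800 − 8096 = 7704
x = 7704 / 0.54 = 14266.6667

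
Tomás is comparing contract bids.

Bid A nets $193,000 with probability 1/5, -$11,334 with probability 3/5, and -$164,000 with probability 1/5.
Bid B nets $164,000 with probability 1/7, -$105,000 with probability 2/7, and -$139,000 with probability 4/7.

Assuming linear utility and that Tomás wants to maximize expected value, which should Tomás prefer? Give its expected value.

Bid A (-$1,000.40)

Bid A = 1/5 × 193000 + 3/5 × (-11334) + 1/5 × (-164000) = 38600 − 6800.4 − 32800 = -1000.4
Bid B = 1/7 × 164000 + 2/7 × (-105000) + 4/7 × (-139000) = 23428.5714 − 30000 − 79428.5714 = -86000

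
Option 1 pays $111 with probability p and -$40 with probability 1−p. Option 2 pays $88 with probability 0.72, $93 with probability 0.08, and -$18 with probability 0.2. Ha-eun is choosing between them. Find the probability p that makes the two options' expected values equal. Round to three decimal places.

EV(Option 2) = 0.72 × 88 + 0.08 × 93 + 0.2 × (-18) = 63.36 + 7.44 − 3.6 = 67.2
p·111 + (1−p)·(-40) = 67.2
151p − 40 = 67.2
p = (67.2 + 40) / 151

p = 0.710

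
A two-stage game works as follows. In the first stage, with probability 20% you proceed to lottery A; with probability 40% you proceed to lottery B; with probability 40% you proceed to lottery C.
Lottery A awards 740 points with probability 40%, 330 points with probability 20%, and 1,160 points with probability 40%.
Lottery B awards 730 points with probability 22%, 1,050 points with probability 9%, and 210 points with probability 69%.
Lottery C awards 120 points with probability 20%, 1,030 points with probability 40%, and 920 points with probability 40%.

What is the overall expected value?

646.8 points

EV(A) = 0.4 × 740 + 0.2 × 330 + 0.4 × 1160 = 296 + 66 + 464 = 826
EV(B) = 0.22 × 730 + 0.09 × 1050 + 0.69 × 210 = 160.6 + 94.5 + 144.9 = 400
EV(C) = 0.2 × 120 + 0.4 × 1030 + 0.4 × 920 = 24 + 412 + 368 = 804
Overall = 0.2 × 826 + 0.4 × 400 + 0.4 × 804 = 165.2 + 160 + 321.6 = 646.8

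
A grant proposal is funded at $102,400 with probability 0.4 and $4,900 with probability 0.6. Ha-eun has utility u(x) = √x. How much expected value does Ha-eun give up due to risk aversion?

E[u] = 0.4·√102400 + 0.6·√4900 = 0.4·320 + 0.6·70 = 170
CE = (170)² = 28900
Risk premium = EV − CE = 43900 − 28900 = 15000

$15,000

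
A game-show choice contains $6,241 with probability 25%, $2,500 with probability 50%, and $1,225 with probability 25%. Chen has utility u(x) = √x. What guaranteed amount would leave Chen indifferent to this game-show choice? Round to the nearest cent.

$2,862.25

E[u] = 0.25·√6241 + 0.5·√2500 + 0.25·√1225 = 0.25·79 + 0.5·50 + 0.25·35 = 53.5
CE = (53.5)² = 2862.25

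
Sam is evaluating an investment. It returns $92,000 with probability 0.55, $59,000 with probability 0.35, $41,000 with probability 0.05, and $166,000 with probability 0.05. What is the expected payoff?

$81,600

EV = 0.55 × 92000 + 0.35 × 59000 + 0.05 × 41000 + 0.05 × 166000 = 50600 + 20650 + 2050 + 8300 = 81600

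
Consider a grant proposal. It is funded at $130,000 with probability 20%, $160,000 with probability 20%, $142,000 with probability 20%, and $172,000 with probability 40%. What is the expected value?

EV = 0.2 × 130000 + 0.2 × 160000 + 0.2 × 142000 + 0.4 × 172000 = 26000 + 32000 + 28400 + 68800 = 155200

$155,200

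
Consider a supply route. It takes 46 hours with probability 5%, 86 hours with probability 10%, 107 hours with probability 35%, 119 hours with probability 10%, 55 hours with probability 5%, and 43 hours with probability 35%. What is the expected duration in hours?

78.05 hours

EV = 0.05 × 46 + 0.1 × 86 + 0.35 × 107 + 0.1 × 119 + 0.05 × 55 + 0.35 × 43 = 2.3 + 8.6 + 37.45 + 11.9 + 2.75 + 15.05 = 78.05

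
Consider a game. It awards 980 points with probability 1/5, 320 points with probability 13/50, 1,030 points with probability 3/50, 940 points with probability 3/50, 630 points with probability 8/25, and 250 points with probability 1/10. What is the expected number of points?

624 points

EV = 1/5 × 980 + 13/50 × 320 + 3/50 × 1030 + 3/50 × 940 + 8/25 × 630 + 1/10 × 250 = 196 + 83.2 + 61.8 + 56.4 + 201.6 + 25 = 624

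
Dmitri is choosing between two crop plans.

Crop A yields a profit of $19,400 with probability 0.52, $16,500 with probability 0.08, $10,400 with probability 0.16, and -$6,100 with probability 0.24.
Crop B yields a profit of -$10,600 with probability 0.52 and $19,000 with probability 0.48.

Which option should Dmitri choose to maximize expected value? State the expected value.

Crop A = 0.52 × 19400 + 0.08 × 16500 + 0.16 × 10400 + 0.24 × (-6100) = 10088 + 1320 + 1664 − 1464 = 11608
Crop B = 0.52 × (-10600) + 0.48 × 19000 = -5512 + 9120 = 3608

Crop A ($11,608)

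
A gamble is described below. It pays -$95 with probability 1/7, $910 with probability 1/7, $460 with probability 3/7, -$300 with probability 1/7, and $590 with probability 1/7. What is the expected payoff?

$355

EV = 1/7 × (-95) + 1/7 × 910 + 3/7 × 460 + 1/7 × (-300) + 1/7 × 590 = -13.5714 + 130 + 197.1429 − 42.8571 + 84.2857 = 355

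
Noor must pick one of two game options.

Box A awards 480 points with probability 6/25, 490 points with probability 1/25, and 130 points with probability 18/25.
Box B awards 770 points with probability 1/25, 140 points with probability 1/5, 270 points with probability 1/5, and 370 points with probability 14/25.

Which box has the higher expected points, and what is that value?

Box B (320 points)

Box A = 6/25 × 480 + 1/25 × 490 + 18/25 × 130 = 115.2 + 19.6 + 93.6 = 228.4
Box B = 1/25 × 770 + 1/5 × 140 + 1/5 × 270 + 14/25 × 370 = 30.8 + 28 + 54 + 207.2 = 320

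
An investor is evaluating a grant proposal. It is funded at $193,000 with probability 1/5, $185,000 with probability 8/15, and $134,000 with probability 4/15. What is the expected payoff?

$173,000

EV = 1/5 × 193000 + 8/15 × 185000 + 4/15 × 134000 = 38600 + 98666.6667 + 35733.3333 = 173000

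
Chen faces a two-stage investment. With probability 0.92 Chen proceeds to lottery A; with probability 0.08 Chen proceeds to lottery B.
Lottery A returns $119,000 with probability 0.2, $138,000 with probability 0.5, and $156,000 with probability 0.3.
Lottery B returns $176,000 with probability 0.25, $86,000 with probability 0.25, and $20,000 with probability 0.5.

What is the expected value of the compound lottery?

$134,472

EV(A) = 0.2 × 119000 + 0.5 × 138000 + 0.3 × 156000 = 23800 + 69000 + 46800 = 139600
EV(B) = 0.25 × 176000 + 0.25 × 86000 + 0.5 × 20000 = 44000 + 21500 + 10000 = 75500
Overall = 0.92 × 139600 + 0.08 × 75500 = 128432 + 6040 = 134472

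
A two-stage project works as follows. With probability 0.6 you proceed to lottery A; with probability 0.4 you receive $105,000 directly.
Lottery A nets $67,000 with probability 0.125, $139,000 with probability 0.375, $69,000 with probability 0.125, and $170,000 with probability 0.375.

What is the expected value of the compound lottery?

$121,725

EV(A) = 0.125 × 67000 + 0.375 × 139000 + 0.125 × 69000 + 0.375 × 170000 = 8375 + 52125 + 8625 + 63750 = 132875
Branch B: 105000 (certain)
Overall = 0.6 × 132875 + 0.4 × 105000 = 79725 + 42000 = 121725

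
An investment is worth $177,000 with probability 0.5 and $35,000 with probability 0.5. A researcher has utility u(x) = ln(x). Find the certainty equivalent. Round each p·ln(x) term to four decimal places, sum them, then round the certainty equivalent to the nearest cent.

$78,715.86

E[u] = 0.5·ln(177000) + 0.5·ln(35000) = 6.0420 + 5.2316 = 11.2736
CE = e^11.2736 ≈ 78715.86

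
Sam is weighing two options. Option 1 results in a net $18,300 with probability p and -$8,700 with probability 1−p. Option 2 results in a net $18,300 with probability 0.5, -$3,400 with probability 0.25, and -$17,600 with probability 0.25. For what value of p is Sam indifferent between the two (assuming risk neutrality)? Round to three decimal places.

EV(Option 2) = 0.5 × 18300 + 0.25 × (-3400) + 0.25 × (-17600) = 9150 − 850 − 4400 = 3900
p·18300 + (1−p)·(-8700) = 3900
27000p − 8700 = 3900
p = (3900 + 8700) / 27000

p = 0.467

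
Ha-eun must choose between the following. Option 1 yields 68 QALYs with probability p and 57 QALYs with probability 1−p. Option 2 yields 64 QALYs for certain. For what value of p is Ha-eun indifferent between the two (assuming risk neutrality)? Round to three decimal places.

p·68 + (1−p)·57 = 64
11p + 57 = 64
p = (64 − 57) / 11

p = 0.636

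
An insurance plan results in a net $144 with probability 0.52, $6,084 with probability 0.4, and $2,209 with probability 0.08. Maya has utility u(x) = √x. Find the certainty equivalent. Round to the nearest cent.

$1,697.44

E[u] = 0.52·√144 + 0.4·√6084 + 0.08·√2209 = 0.52·12 + 0.4·78 + 0.08·47 = 41.2
CE = (41.2)² = 1697.44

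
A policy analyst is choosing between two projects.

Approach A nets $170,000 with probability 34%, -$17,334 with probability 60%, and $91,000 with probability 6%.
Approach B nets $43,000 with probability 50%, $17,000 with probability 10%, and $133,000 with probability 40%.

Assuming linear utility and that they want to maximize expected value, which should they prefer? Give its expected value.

Approach B ($76,400)

Approach A = 0.34 × 170000 + 0.6 × (-17334) + 0.06 × 91000 = 57800 − 10400.4 + 5460 = 52859.6
Approach B = 0.5 × 43000 + 0.1 × 17000 + 0.4 × 133000 = 21500 + 1700 + 53200 = 76400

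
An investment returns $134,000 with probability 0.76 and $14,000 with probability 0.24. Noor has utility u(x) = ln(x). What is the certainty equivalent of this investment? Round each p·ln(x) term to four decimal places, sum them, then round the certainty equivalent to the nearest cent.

E[u] = 0.76·ln(134000) + 0.24·ln(14000) = 8.9723 + 2.2912 = 11.2635
CE = e^11.2635 ≈ 77924.84

$77,924.84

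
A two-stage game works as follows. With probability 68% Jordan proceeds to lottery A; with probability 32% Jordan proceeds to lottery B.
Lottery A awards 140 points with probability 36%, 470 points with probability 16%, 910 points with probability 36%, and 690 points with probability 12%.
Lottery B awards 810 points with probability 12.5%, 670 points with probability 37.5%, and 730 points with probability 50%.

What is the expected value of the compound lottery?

EV(A) = 0.36 × 140 + 0.16 × 470 + 0.36 × 910 + 0.12 × 690 = 50.4 + 75.2 + 327.6 + 82.8 = 536
EV(B) = 0.125 × 810 + 0.375 × 670 + 0.5 × 730 = 101.25 + 251.25 + 365 = 717.5
Overall = 0.68 × 536 + 0.32 × 717.5 = 364.48 + 229.6 = 594.08

594.08 points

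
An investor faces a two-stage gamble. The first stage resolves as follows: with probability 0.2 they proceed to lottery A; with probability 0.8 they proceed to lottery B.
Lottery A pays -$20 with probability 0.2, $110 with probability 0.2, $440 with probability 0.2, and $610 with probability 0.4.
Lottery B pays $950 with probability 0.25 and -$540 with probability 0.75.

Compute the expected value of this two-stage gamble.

EV(A) = 0.2 × (-20) + 0.2 × 110 + 0.2 × 440 + 0.4 × 610 = -4 + 22 + 88 + 244 = 350
EV(B) = 0.25 × 950 + 0.75 × (-540) = 237.5 − 405 = -167.5
Overall = 0.2 × 350 + 0.8 × (-167.5) = 70 − 134 = -64

-$64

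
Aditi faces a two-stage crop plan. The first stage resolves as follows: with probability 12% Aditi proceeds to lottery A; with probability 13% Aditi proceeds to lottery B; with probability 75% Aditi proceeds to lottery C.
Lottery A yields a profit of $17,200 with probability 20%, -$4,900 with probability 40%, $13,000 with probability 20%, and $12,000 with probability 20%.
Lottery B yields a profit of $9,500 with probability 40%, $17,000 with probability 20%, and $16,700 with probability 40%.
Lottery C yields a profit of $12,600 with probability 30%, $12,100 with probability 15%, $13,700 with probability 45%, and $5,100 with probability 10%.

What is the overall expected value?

EV(A) = 0.2 × 17200 + 0.4 × (-4900) + 0.2 × 13000 + 0.2 × 12000 = 3440 − 1960 + 2600 + 2400 = 6480
EV(B) = 0.4 × 9500 + 0.2 × 17000 + 0.4 × 16700 = 3800 + 3400 + 6680 = 13880
EV(C) = 0.3 × 12600 + 0.15 × 12100 + 0.45 × 13700 + 0.1 × 5100 = 3780 + 1815 + 6165 + 510 = 12270
Overall = 0.12 × 6480 + 0.13 × 13880 + 0.75 × 12270 = 777.6 + 1804.4 + 9202.5 = 11784.5

$11,784.50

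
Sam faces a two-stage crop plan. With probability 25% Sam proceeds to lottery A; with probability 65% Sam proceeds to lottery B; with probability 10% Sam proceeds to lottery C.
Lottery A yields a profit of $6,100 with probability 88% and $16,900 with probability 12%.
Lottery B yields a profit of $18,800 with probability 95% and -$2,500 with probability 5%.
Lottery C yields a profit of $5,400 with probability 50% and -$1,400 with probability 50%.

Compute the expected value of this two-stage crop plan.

EV(A) = 0.88 × 6100 + 0.12 × 16900 = 5368 + 2028 = 7396
EV(B) = 0.95 × 18800 + 0.05 × (-2500) = 17860 − 125 = 17735
EV(C) = 0.5 × 5400 + 0.5 × (-1400) = 2700 − 700 = 2000
Overall = 0.25 × 7396 + 0.65 × 17735 + 0.1 × 2000 = 1849 + 11527.75 + 200 = 13576.75

$13,576.75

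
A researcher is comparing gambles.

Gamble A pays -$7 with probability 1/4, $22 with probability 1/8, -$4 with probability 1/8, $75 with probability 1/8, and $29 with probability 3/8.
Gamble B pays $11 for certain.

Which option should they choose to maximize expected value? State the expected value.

Gamble A = 1/4 × (-7) + 1/8 × 22 + 1/8 × (-4) + 1/8 × 75 + 3/8 × 29 = -1.75 + 2.75 − 0.5 + 9.375 + 10.875 = 20.75
Gamble B: 11 (certain)

Gamble A ($20.75)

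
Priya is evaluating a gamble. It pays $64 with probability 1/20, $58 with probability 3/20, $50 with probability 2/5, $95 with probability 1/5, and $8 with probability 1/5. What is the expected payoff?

$52.50

EV = 1/20 × 64 + 3/20 × 58 + 2/5 × 50 + 1/5 × 95 + 1/5 × 8 = 3.2 + 8.7 + 20 + 19 + 1.6 = 52.5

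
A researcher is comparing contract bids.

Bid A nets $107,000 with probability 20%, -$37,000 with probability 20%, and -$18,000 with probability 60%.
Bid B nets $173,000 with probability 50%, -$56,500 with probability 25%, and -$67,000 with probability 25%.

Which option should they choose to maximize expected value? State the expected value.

Bid B ($55,625)

Bid A = 0.2 × 107000 + 0.2 × (-37000) + 0.6 × (-18000) = 21400 − 7400 − 10800 = 3200
Bid B = 0.5 × 173000 + 0.25 × (-56500) + 0.25 × (-67000) = 86500 − 14125 − 16750 = 55625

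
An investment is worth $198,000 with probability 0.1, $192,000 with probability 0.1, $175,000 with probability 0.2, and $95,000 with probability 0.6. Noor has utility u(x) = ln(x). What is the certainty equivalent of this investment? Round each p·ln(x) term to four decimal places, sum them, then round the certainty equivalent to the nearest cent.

E[u] = 0.1·ln(198000) + 0.1·ln(192000) + 0.2·ln(175000) + 0.6·ln(95000) = 1.2196 + 1.2165 + 2.4145 + 6.8770 = 11.7276
CE = e^11.7276 ≈ 123945.84

$123,945.84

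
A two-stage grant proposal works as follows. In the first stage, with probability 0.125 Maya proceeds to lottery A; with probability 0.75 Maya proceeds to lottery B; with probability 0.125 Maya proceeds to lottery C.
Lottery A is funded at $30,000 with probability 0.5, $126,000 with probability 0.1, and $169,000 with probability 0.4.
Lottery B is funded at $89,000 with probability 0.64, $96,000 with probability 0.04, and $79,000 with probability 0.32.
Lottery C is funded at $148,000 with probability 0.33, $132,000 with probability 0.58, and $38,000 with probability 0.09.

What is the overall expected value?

$92,562.50

EV(A) = 0.5 × 30000 + 0.1 × 126000 + 0.4 × 169000 = 15000 + 12600 + 67600 = 95200
EV(B) = 0.64 × 89000 + 0.04 × 96000 + 0.32 × 79000 = 56960 + 3840 + 25280 = 86080
EV(C) = 0.33 × 148000 + 0.58 × 132000 + 0.09 × 38000 = 48840 + 76560 + 3420 = 128820
Overall = 0.125 × 95200 + 0.75 × 86080 + 0.125 × 128820 = 11900 + 64560 + 16102.5 = 92562.5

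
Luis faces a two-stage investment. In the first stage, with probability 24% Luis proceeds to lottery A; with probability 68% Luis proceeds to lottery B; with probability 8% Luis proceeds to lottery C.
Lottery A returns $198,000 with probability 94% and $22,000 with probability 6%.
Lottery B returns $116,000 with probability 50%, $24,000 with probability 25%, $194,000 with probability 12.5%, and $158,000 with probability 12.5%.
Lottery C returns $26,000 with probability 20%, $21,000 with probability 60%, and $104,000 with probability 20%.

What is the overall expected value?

EV(A) = 0.94 × 198000 + 0.06 × 22000 = 186120 + 1320 = 187440
EV(B) = 0.5 × 116000 + 0.25 × 24000 + 0.125 × 194000 + 0.125 × 158000 = 58000 + 6000 + 24250 + 19750 = 108000
EV(C) = 0.2 × 26000 + 0.6 × 21000 + 0.2 × 104000 = 5200 + 12600 + 20800 = 38600
Overall = 0.24 × 187440 + 0.68 × 108000 + 0.08 × 38600 = 44985.6 + 73440 + 3088 = 121513.6

$121,513.60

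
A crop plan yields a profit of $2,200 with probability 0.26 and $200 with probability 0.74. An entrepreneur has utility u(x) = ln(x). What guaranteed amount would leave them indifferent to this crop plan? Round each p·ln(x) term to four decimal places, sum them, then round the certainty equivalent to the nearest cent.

$373.08

E[u] = 0.26·ln(2200) + 0.74·ln(200) = 2.0010 + 3.9208 = 5.9218
CE = e^5.9218 ≈ 373.08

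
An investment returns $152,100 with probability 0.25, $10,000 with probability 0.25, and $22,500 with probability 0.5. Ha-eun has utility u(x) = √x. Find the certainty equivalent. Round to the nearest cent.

$39,006.25

E[u] = 0.25·√152100 + 0.25·√10000 + 0.5·√22500 = 0.25·390 + 0.25·100 + 0.5·150 = 197.5
CE = (197.5)² = 39006.25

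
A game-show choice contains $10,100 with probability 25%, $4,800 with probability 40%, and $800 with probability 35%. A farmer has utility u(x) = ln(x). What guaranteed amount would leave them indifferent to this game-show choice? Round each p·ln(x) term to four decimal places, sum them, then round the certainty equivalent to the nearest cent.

E[u] = 0.25·ln(10100) + 0.4·ln(4800) + 0.35·ln(800) = 2.3051 + 3.3905 + 2.3396 = 8.0352
CE = e^8.0352 ≈ 3087.76

$3,087.76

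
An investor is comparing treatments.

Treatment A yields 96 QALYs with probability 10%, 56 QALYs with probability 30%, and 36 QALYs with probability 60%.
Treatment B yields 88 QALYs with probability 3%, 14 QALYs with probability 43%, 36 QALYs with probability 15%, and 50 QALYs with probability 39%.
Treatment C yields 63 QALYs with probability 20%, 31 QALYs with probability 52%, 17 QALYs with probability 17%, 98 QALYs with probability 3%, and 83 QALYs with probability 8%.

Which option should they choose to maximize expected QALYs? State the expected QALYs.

Treatment A = 0.1 × 96 + 0.3 × 56 + 0.6 × 36 = 9.6 + 16.8 + 21.6 = 48
Treatment B = 0.03 × 88 + 0.43 × 14 + 0.15 × 36 + 0.39 × 50 = 2.64 + 6.02 + 5.4 + 19.5 = 33.56
Treatment C = 0.2 × 63 + 0.52 × 31 + 0.17 × 17 + 0.03 × 98 + 0.08 × 83 = 12.6 + 16.12 + 2.89 + 2.94 + 6.64 = 41.19

Treatment A (48 QALYs)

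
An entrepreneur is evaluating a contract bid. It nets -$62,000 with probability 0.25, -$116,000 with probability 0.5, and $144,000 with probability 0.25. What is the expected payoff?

EV = 0.25 × (-62000) + 0.5 × (-116000) + 0.25 × 144000 = -15500 − 58000 + 36000 = -37500

-$37,500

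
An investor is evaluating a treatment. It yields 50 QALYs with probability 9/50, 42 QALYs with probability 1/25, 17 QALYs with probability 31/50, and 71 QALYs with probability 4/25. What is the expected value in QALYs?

EV = 9/50 × 50 + 1/25 × 42 + 31/50 × 17 + 4/25 × 71 = 9 + 1.68 + 10.54 + 11.36 = 32.58

32.58 QALYs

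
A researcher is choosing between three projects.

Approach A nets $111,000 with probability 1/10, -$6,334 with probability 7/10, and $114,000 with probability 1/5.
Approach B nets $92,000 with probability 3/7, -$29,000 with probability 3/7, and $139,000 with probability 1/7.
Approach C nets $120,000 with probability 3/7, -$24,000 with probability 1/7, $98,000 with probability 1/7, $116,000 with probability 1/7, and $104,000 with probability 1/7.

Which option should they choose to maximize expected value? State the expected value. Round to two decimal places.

Approach A = 1/10 × 111000 + 7/10 × (-6334) + 1/5 × 114000 = 11100 − 4433.8 + 22800 = 29466.2
Approach B = 3/7 × 92000 + 3/7 × (-29000) + 1/7 × 139000 = 39428.5714 − 12428.5714 + 19857.1429 = 46857.1429
Approach C = 3/7 × 120000 + 1/7 × (-24000) + 1/7 × 98000 + 1/7 × 116000 + 1/7 × 104000 = 51428.5714 − 3428.5714 + 14000 + 16571.4286 + 14857.1429 = 93428.5714

Approach C ($93,428.57)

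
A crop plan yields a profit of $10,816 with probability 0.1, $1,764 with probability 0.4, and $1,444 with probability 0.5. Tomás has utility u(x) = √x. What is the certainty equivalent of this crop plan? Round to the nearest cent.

E[u] = 0.1·√10816 + 0.4·√1764 + 0.5·√1444 = 0.1·104 + 0.4·42 + 0.5·38 = 46.2
CE = (46.2)² = 2134.44

$2,134.44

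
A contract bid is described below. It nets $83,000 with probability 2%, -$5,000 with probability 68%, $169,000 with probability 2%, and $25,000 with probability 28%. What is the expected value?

EV = 0.02 × 83000 + 0.68 × (-5000) + 0.02 × 169000 + 0.28 × 25000 = 1660 − 3400 + 3380 + 7000 = 8640

$8,640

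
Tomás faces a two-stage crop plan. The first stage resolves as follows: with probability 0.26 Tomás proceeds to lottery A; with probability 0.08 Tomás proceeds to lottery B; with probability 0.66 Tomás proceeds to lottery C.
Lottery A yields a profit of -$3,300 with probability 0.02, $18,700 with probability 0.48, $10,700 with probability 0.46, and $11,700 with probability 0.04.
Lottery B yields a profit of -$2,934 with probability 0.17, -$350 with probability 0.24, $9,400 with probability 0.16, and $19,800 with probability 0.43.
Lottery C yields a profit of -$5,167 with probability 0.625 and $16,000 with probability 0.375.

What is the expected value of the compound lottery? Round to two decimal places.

$6,301.43

EV(A) = 0.02 × (-3300) + 0.48 × 18700 + 0.46 × 10700 + 0.04 × 11700 = -66 + 8976 + 4922 + 468 = 14300
EV(B) = 0.17 × (-2934) + 0.24 × (-350) + 0.16 × 9400 + 0.43 × 19800 = -498.78 − 84 + 1504 + 8514 = 9435.22
EV(C) = 0.625 × (-5167) + 0.375 × 16000 = -3229.375 + 6000 = 2770.625
Overall = 0.26 × 14300 + 0.08 × 9435.22 + 0.66 × 2770.625 = 3718 + 754.8176 + 1828.6125 = 6301.4301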